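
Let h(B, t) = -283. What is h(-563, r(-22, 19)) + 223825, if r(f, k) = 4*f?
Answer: 223542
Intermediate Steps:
h(-563, r(-22, 19)) + 223825 = -283 + 223825 = 223542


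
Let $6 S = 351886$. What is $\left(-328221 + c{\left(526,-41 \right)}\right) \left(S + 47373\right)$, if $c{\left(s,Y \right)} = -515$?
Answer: $- \frac{104558429632}{3} \approx -3.4853 \cdot 10^{10}$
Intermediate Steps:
$S = \frac{175943}{3}$ ($S = \frac{1}{6} \cdot 351886 = \frac{175943}{3} \approx 58648.0$)
$\left(-328221 + c{\left(526,-41 \right)}\right) \left(S + 47373\right) = \left(-328221 - 515\right) \left(\frac{175943}{3} + 47373\right) = \left(-328736\right) \frac{318062}{3} = - \frac{104558429632}{3}$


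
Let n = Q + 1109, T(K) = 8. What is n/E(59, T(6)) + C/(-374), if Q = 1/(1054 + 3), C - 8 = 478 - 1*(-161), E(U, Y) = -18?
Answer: -25039881/395318 ≈ -63.341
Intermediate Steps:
C = 647 (C = 8 + (478 - 1*(-161)) = 8 + (478 + 161) = 8 + 639 = 647)
Q = 1/1057 ≈ 0.00094607
n = 1172214/1057 (n = 1/1057 + 1109 = 1172214/1057 ≈ 1109.0)
n/E(59, T(6)) + C/(-374) = (1172214/1057)/(-18) + 647/(-374) = (1172214/1057)*(-1/18) + 647*(-1/374) = -65123/1057 - 647/374 = -25039881/395318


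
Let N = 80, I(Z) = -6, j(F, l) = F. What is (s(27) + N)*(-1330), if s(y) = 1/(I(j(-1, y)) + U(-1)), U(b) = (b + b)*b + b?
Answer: -106134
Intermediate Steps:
U(b) = b + 2*b² (U(b) = (2*b)*b + b = 2*b² + b = b + 2*b²)
s(y) = -⅕ (s(y) = 1/(-6 - (1 + 2*(-1))) = 1/(-6 - (1 - 2)) = 1/(-6 - 1*(-1)) = 1/(-6 + 1) = 1/(-5) = -⅕)
(s(27) + N)*(-1330) = (-⅕ + 80)*(-1330) = (399/5)*(-1330) = -106134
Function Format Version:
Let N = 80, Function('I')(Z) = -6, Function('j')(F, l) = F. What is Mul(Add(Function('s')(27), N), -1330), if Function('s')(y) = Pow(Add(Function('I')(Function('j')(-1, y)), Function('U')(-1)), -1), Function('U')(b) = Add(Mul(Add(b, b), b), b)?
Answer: -106134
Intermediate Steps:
Function('U')(b) = Add(b, Mul(2, Pow(b, 2))) (Function('U')(b) = Add(Mul(Mul(2, b), b), b) = Add(Mul(2, Pow(b, 2)), b) = Add(b, Mul(2, Pow(b, 2))))
Function('s')(y) = Rational(-1, 5) (Function('s')(y) = Pow(Add(-6, Mul(-1, Add(1, Mul(2, -1)))), -1) = Pow(Add(-6, Mul(-1, Add(1, -2))), -1) = Pow(Add(-6, Mul(-1, -1)), -1) = Pow(Add(-6, 1), -1) = Pow(-5, -1) = Rational(-1, 5))
Mul(Add(Function('s')(27), N), -1330) = Mul(Add(Rational(-1, 5), 80), -1330) = Mul(Rational(399, 5), -1330) = -106134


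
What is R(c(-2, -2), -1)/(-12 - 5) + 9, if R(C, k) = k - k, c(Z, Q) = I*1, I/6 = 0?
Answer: 9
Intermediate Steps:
I = 0 (I = 6*0 = 0)
c(Z, Q) = 0 (c(Z, Q) = 0*1 = 0)
R(C, k) = 0
R(c(-2, -2), -1)/(-12 - 5) + 9 = 0/(-12 - 5) + 9 = 0/(-17) + 9 = 0*(-1/17) + 9 = 0 + 9 = 9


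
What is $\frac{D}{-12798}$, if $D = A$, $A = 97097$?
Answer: $- \frac{97097}{12798} \approx -7.5869$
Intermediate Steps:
$D = 97097$
$\frac{D}{-12798} = \frac{97097}{-12798} = 97097 \left(- \frac{1}{12798}\right) = - \frac{97097}{12798}$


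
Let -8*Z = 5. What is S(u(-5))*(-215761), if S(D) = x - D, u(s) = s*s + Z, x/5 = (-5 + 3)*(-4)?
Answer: -26970125/8 ≈ -3.3713e+6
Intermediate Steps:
Z = -5/8 (Z = -⅛*5 = -5/8 ≈ -0.62500)
x = 40 (x = 5*((-5 + 3)*(-4)) = 5*(-2*(-4)) = 5*8 = 40)
u(s) = -5/8 + s² (u(s) = s*s - 5/8 = s² - 5/8 = -5/8 + s²)
S(D) = 40 - D
S(u(-5))*(-215761) = (40 - (-5/8 + (-5)²))*(-215761) = (40 - (-5/8 + 25))*(-215761) = (40 - 1*195/8)*(-215761) = (40 - 195/8)*(-215761) = (125/8)*(-215761) = -26970125/8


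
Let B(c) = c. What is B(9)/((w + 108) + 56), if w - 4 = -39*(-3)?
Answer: 3/95 ≈ 0.031579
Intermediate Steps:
w = 121 (w = 4 - 39*(-3) = 4 + 117 = 121)
B(9)/((w + 108) + 56) = 9/((121 + 108) + 56) = 9/(229 + 56) = 9/285 = 9*(1/285) = 3/95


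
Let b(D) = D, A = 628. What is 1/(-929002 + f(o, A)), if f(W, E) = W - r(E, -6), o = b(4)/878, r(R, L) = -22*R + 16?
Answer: -439/401773676 ≈ -1.0927e-6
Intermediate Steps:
r(R, L) = 16 - 22*R
o = 2/439 (o = 4/878 = 4*(1/878) = 2/439 ≈ 0.0045558)
f(W, E) = -16 + W + 22*E (f(W, E) = W - (16 - 22*E) = W + (-16 + 22*E) = -16 + W + 22*E)
1/(-929002 + f(o, A)) = 1/(-929002 + (-16 + 2/439 + 22*628)) = 1/(-929002 + (-16 + 2/439 + 13816)) = 1/(-929002 + 6058202/439) = 1/(-401773676/439) = -439/401773676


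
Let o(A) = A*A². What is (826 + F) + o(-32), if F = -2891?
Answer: -34833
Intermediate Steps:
o(A) = A³
(826 + F) + o(-32) = (826 - 2891) + (-32)³ = -2065 - 32768 = -34833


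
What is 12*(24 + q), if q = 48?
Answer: 864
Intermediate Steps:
12*(24 + q) = 12*(24 + 48) = 12*72 = 864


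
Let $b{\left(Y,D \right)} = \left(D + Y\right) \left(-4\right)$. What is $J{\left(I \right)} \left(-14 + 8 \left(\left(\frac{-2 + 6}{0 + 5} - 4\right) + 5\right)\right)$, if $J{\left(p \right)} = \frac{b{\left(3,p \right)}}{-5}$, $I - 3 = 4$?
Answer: $\frac{16}{5} \approx 3.2$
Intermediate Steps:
$b{\left(Y,D \right)} = - 4 D - 4 Y$
$I = 7$ ($I = 3 + 4 = 7$)
$J{\left(p \right)} = \frac{12}{5} + \frac{4 p}{5}$ ($J{\left(p \right)} = \frac{- 4 p - 12}{-5} = \left(- 4 p - 12\right) \left(- \frac{1}{5}\right) = \left(-12 - 4 p\right) \left(- \frac{1}{5}\right) = \frac{12}{5} + \frac{4 p}{5}$)
$J{\left(I \right)} \left(-14 + 8 \left(\left(\frac{-2 + 6}{0 + 5} - 4\right) + 5\right)\right) = \left(\frac{12}{5} + \frac{4}{5} \cdot 7\right) \left(-14 + 8 \left(\left(\frac{-2 + 6}{0 + 5} - 4\right) + 5\right)\right) = \left(\frac{12}{5} + \frac{28}{5}\right) \left(-14 + 8 \left(\left(\frac{4}{5} - 4\right) + 5\right)\right) = 8 \left(-14 + 8 \left(\left(4 \cdot \frac{1}{5} - 4\right) + 5\right)\right) = 8 \left(-14 + 8 \left(\left(\frac{4}{5} - 4\right) + 5\right)\right) = 8 \left(-14 + 8 \left(- \frac{16}{5} + 5\right)\right) = 8 \left(-14 + 8 \cdot \frac{9}{5}\right) = 8 \left(-14 + \frac{72}{5}\right) = 8 \cdot \frac{2}{5} = \frac{16}{5}$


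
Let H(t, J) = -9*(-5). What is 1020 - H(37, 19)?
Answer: 975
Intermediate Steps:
H(t, J) = 45
1020 - H(37, 19) = 1020 - 1*45 = 1020 - 45 = 975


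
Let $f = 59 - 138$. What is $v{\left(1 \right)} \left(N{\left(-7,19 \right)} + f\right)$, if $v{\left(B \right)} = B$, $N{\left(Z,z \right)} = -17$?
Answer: $-96$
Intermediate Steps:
$f = -79$
$v{\left(1 \right)} \left(N{\left(-7,19 \right)} + f\right) = 1 \left(-17 - 79\right) = 1 \left(-96\right) = -96$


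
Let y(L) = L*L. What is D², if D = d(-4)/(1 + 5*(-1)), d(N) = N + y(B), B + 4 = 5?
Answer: 9/16 ≈ 0.56250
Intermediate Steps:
B = 1 (B = -4 + 5 = 1)
y(L) = L²
d(N) = 1 + N (d(N) = N + 1² = N + 1 = 1 + N)
D = ¾ (D = (1 - 4)/(1 + 5*(-1)) = -3/(1 - 5) = -3/(-4) = -3*(-¼) = ¾ ≈ 0.75000)
D² = (¾)² = 9/16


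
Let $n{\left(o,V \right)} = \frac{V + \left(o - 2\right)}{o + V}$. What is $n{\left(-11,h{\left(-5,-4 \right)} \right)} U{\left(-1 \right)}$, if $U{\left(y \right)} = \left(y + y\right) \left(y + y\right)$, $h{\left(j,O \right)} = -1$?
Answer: $\frac{14}{3} \approx 4.6667$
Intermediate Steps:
$U{\left(y \right)} = 4 y^{2}$ ($U{\left(y \right)} = 2 y 2 y = 4 y^{2}$)
$n{\left(o,V \right)} = \frac{-2 + V + o}{V + o}$ ($n{\left(o,V \right)} = \frac{V + \left(o - 2\right)}{V + o} = \frac{V + \left(-2 + o\right)}{V + o} = \frac{-2 + V + o}{V + o}$)
$n{\left(-11,h{\left(-5,-4 \right)} \right)} U{\left(-1 \right)} = \frac{-2 - 1 - 11}{-1 - 11} \cdot 4 \left(-1\right)^{2} = \frac{1}{-12} \left(-14\right) 4 \cdot 1 = \left(- \frac{1}{12}\right) \left(-14\right) 4 = \frac{7}{6} \cdot 4 = \frac{14}{3}$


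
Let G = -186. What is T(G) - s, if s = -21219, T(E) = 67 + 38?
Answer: 21324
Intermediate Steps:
T(E) = 105
T(G) - s = 105 - 1*(-21219) = 105 + 21219 = 21324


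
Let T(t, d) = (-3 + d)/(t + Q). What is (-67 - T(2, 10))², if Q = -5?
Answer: 37636/9 ≈ 4181.8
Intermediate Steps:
T(t, d) = (-3 + d)/(-5 + t) (T(t, d) = (-3 + d)/(t - 5) = (-3 + d)/(-5 + t))
(-67 - T(2, 10))² = (-67 - (-3 + 10)/(-5 + 2))² = (-67 - 7/(-3))² = (-67 - (-1)*7/3)² = (-67 - 1*(-7/3))² = (-67 + 7/3)² = (-194/3)² = 37636/9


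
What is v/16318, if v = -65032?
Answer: -32516/8159 ≈ -3.9853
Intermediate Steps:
v/16318 = -65032/16318 = -65032*1/16318 = -32516/8159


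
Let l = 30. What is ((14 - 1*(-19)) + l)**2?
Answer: 3969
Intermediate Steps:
((14 - 1*(-19)) + l)**2 = ((14 - 1*(-19)) + 30)**2 = ((14 + 19) + 30)**2 = (33 + 30)**2 = 63**2 = 3969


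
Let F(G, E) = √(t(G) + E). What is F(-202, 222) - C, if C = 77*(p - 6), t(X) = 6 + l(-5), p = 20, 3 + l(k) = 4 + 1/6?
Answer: -1078 + 5*√330/6 ≈ -1062.9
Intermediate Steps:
l(k) = 7/6 (l(k) = -3 + (4 + 1/6) = -3 + (4 + ⅙) = -3 + 25/6 = 7/6)
t(X) = 43/6 (t(X) = 6 + 7/6 = 43/6)
C = 1078 (C = 77*(20 - 6) = 77*14 = 1078)
F(G, E) = √(43/6 + E)
F(-202, 222) - C = √(258 + 36*222)/6 - 1*1078 = √(258 + 7992)/6 - 1078 = √8250/6 - 1078 = (5*√330)/6 - 1078 = 5*√330/6 - 1078 = -1078 + 5*√330/6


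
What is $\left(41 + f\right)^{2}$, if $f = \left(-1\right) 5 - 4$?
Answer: $1024$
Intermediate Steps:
$f = -9$ ($f = -5 - 4 = -9$)
$\left(41 + f\right)^{2} = \left(41 - 9\right)^{2} = 32^{2} = 1024$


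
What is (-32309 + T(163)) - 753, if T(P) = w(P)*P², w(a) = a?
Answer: 4297685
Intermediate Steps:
T(P) = P³ (T(P) = P*P² = P³)
(-32309 + T(163)) - 753 = (-32309 + 163³) - 753 = (-32309 + 4330747) - 753 = 4298438 - 753 = 4297685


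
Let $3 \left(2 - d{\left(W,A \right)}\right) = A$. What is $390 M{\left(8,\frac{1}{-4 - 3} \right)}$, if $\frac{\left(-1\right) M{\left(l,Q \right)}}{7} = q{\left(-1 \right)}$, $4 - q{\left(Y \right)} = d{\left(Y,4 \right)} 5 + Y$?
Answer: $-4550$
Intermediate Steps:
$d{\left(W,A \right)} = 2 - \frac{A}{3}$
$q{\left(Y \right)} = \frac{2}{3} - Y$ ($q{\left(Y \right)} = 4 - \left(\left(2 - \frac{4}{3}\right) 5 + Y\right) = 4 - \left(\frac{2}{3} \cdot 5 + Y\right) = 4 - \left(\frac{10}{3} + Y\right) = \frac{2}{3} - Y$)
$M{\left(l,Q \right)} = - \frac{35}{3}$ ($M{\left(l,Q \right)} = - 7 \left(\frac{2}{3} - -1\right) = - 7 \left(\frac{2}{3} + 1\right) = \left(-7\right) \frac{5}{3} = - \frac{35}{3}$)
$390 M{\left(8,\frac{1}{-4 - 3} \right)} = 390 \left(- \frac{35}{3}\right) = -4550$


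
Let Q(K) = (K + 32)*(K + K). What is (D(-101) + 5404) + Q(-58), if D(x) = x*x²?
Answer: -1021881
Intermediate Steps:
D(x) = x³
Q(K) = 2*K*(32 + K) (Q(K) = (32 + K)*(2*K) = 2*K*(32 + K))
(D(-101) + 5404) + Q(-58) = ((-101)³ + 5404) + 2*(-58)*(32 - 58) = (-1030301 + 5404) + 2*(-58)*(-26) = -1024897 + 3016 = -1021881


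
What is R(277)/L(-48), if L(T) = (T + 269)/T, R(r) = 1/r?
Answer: -48/61217 ≈ -0.00078410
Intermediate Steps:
L(T) = (269 + T)/T
R(277)/L(-48) = 1/(277*(((269 - 48)/(-48)))) = 1/(277*((-1/48*221))) = 1/(277*(-221/48)) = (1/277)*(-48/221) = -48/61217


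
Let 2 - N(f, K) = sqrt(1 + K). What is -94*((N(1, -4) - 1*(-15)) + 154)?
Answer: -16074 + 94*I*sqrt(3) ≈ -16074.0 + 162.81*I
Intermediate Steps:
N(f, K) = 2 - sqrt(1 + K)
-94*((N(1, -4) - 1*(-15)) + 154) = -94*(((2 - sqrt(1 - 4)) - 1*(-15)) + 154) = -94*(((2 - sqrt(-3)) + 15) + 154) = -94*(((2 - I*sqrt(3)) + 15) + 154) = -94*((17 - I*sqrt(3)) + 154) = -94*(171 - I*sqrt(3)) = -16074 + 94*I*sqrt(3)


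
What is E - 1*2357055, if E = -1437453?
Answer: -3794508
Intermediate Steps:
E - 1*2357055 = -1437453 - 1*2357055 = -1437453 - 2357055 = -3794508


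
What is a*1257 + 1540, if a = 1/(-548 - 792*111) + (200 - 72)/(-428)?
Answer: 6175441647/5305060 ≈ 1164.1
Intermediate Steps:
a = -4759787/15915180 (a = (1/111)/(-1340) + 128*(-1/428) = -1/1340*1/111 - 32/107 = -1/148740 - 32/107 = -4759787/15915180 ≈ -0.29907)
a*1257 + 1540 = -4759787/15915180*1257 + 1540 = -1994350753/5305060 + 1540 = 6175441647/5305060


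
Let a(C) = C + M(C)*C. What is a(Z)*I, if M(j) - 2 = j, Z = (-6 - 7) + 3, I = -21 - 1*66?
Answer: -6090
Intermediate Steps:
I = -87 (I = -21 - 66 = -87)
Z = -10 (Z = -13 + 3 = -10)
M(j) = 2 + j
a(C) = C + C*(2 + C) (a(C) = C + (2 + C)*C = C + C*(2 + C))
a(Z)*I = -10*(3 - 10)*(-87) = -10*(-7)*(-87) = 70*(-87) = -6090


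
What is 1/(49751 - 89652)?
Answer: -1/39901 ≈ -2.5062e-5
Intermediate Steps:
1/(49751 - 89652) = 1/(-39901) = -1/39901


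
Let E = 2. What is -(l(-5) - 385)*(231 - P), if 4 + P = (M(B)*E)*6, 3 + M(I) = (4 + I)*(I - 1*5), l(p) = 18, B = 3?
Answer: 161113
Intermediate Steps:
M(I) = -3 + (-5 + I)*(4 + I) (M(I) = -3 + (4 + I)*(I - 1*5) = -3 + (4 + I)*(I - 5) = -3 + (4 + I)*(-5 + I) = -3 + (-5 + I)*(4 + I))
P = -208 (P = -4 + ((-23 + 3**2 - 1*3)*2)*6 = -4 + ((-23 + 9 - 3)*2)*6 = -4 - 17*2*6 = -4 - 34*6 = -4 - 204 = -208)
-(l(-5) - 385)*(231 - P) = -(18 - 385)*(231 - 1*(-208)) = -(-367)*(231 + 208) = -(-367)*439 = -1*(-161113) = 161113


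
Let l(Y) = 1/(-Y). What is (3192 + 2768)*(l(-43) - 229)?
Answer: -58682160/43 ≈ -1.3647e+6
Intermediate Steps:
l(Y) = -1/Y
(3192 + 2768)*(l(-43) - 229) = (3192 + 2768)*(-1/(-43) - 229) = 5960*(-1*(-1/43) - 229) = 5960*(1/43 - 229) = 5960*(-9846/43) = -58682160/43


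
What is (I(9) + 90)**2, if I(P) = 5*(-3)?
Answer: 5625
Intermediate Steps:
I(P) = -15
(I(9) + 90)**2 = (-15 + 90)**2 = 75**2 = 5625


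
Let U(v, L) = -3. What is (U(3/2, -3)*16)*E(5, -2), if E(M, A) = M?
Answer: -240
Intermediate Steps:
(U(3/2, -3)*16)*E(5, -2) = -3*16*5 = -48*5 = -240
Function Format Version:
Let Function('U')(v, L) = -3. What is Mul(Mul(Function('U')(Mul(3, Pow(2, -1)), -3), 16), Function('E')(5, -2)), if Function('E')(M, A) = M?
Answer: -240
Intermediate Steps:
Mul(Mul(Function('U')(Mul(3, Pow(2, -1)), -3), 16), Function('E')(5, -2)) = Mul(Mul(-3, 16), 5) = Mul(-48, 5) = -240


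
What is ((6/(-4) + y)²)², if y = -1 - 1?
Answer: 2401/16 ≈ 150.06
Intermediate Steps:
y = -2
((6/(-4) + y)²)² = ((6/(-4) - 2)²)² = ((6*(-¼) - 2)²)² = ((-3/2 - 2)²)² = ((-7/2)²)² = (49/4)² = 2401/16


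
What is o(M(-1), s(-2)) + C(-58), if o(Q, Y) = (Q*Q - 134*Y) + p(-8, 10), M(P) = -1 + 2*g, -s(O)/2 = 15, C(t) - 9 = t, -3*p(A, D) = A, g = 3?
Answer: 11996/3 ≈ 3998.7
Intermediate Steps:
p(A, D) = -A/3
C(t) = 9 + t
s(O) = -30 (s(O) = -2*15 = -30)
M(P) = 5 (M(P) = -1 + 2*3 = -1 + 6 = 5)
o(Q, Y) = 8/3 + Q² - 134*Y (o(Q, Y) = (Q*Q - 134*Y) - ⅓*(-8) = (Q² - 134*Y) + 8/3 = 8/3 + Q² - 134*Y)
o(M(-1), s(-2)) + C(-58) = (8/3 + 5² - 134*(-30)) + (9 - 58) = (8/3 + 25 + 4020) - 49 = 12143/3 - 49 = 11996/3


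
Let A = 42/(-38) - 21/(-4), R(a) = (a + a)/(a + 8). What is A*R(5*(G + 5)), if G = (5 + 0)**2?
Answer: 23625/3002 ≈ 7.8698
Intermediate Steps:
G = 25 (G = 5**2 = 25)
R(a) = 2*a/(8 + a) (R(a) = (2*a)/(8 + a) = 2*a/(8 + a))
A = 315/76 (A = 42*(-1/38) - 21*(-1/4) = -21/19 + 21/4 = 315/76 ≈ 4.1447)
A*R(5*(G + 5)) = 315*(2*(5*(25 + 5))/(8 + 5*(25 + 5)))/76 = 315*(2*(5*30)/(8 + 5*30))/76 = 315*(2*150/(8 + 150))/76 = 315*(2*150/158)/76 = 315*(2*150*(1/158))/76 = (315/76)*(150/79) = 23625/3002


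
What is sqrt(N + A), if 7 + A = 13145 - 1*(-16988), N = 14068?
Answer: sqrt(44194) ≈ 210.22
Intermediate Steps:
A = 30126 (A = -7 + (13145 - 1*(-16988)) = -7 + (13145 + 16988) = -7 + 30133 = 30126)
sqrt(N + A) = sqrt(14068 + 30126) = sqrt(44194)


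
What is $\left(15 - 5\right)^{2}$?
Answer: $100$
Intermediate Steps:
$\left(15 - 5\right)^{2} = 10^{2} = 100$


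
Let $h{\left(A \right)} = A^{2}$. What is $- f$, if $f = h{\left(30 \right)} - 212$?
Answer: $-688$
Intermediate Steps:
$f = 688$ ($f = 30^{2} - 212 = 900 - 212 = 688$)
$- f = \left(-1\right) 688 = -688$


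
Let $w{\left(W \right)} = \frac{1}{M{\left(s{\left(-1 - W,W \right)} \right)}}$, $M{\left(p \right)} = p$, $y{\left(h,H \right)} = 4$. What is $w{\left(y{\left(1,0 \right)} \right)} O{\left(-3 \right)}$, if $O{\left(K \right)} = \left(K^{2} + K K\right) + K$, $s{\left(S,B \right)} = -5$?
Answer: $-3$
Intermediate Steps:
$w{\left(W \right)} = - \frac{1}{5}$ ($w{\left(W \right)} = \frac{1}{-5} = - \frac{1}{5}$)
$O{\left(K \right)} = K + 2 K^{2}$ ($O{\left(K \right)} = \left(K^{2} + K^{2}\right) + K = 2 K^{2} + K = K + 2 K^{2}$)
$w{\left(y{\left(1,0 \right)} \right)} O{\left(-3 \right)} = - \frac{\left(-3\right) \left(1 + 2 \left(-3\right)\right)}{5} = - \frac{\left(-3\right) \left(1 - 6\right)}{5} = - \frac{\left(-3\right) \left(-5\right)}{5} = \left(- \frac{1}{5}\right) 15 = -3$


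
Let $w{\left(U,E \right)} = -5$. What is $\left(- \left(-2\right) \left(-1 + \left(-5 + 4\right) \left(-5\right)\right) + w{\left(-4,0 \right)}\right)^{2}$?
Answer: $9$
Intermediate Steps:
$\left(- \left(-2\right) \left(-1 + \left(-5 + 4\right) \left(-5\right)\right) + w{\left(-4,0 \right)}\right)^{2} = \left(- \left(-2\right) \left(-1 + \left(-5 + 4\right) \left(-5\right)\right) - 5\right)^{2} = \left(- \left(-2\right) \left(-1 - -5\right) - 5\right)^{2} = \left(- \left(-2\right) \left(-1 + 5\right) - 5\right)^{2} = \left(- \left(-2\right) 4 - 5\right)^{2} = \left(\left(-1\right) \left(-8\right) - 5\right)^{2} = \left(8 - 5\right)^{2} = 3^{2} = 9$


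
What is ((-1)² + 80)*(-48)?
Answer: -3888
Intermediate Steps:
((-1)² + 80)*(-48) = (1 + 80)*(-48) = 81*(-48) = -3888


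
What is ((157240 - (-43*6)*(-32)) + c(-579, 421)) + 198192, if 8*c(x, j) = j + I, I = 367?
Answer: 694549/2 ≈ 3.4727e+5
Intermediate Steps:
c(x, j) = 367/8 + j/8 (c(x, j) = (j + 367)/8 = (367 + j)/8 = 367/8 + j/8)
((157240 - (-43*6)*(-32)) + c(-579, 421)) + 198192 = ((157240 - (-43*6)*(-32)) + (367/8 + (⅛)*421)) + 198192 = ((157240 - (-258)*(-32)) + (367/8 + 421/8)) + 198192 = ((157240 - 1*8256) + 197/2) + 198192 = ((157240 - 8256) + 197/2) + 198192 = (148984 + 197/2) + 198192 = 298165/2 + 198192 = 694549/2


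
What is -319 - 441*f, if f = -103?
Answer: 45104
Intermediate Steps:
-319 - 441*f = -319 - 441*(-103) = -319 + 45423 = 45104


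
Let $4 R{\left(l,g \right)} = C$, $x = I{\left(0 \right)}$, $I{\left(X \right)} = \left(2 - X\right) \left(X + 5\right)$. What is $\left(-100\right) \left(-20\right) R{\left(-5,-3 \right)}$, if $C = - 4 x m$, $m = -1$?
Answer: $20000$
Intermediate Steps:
$I{\left(X \right)} = \left(2 - X\right) \left(5 + X\right)$
$x = 10$ ($x = 10 - 0^{2} - 0 = 10 - 0 + 0 = 10 + 0 + 0 = 10$)
$C = 40$ ($C = \left(-4\right) 10 \left(-1\right) = \left(-40\right) \left(-1\right) = 40$)
$R{\left(l,g \right)} = 10$ ($R{\left(l,g \right)} = \frac{1}{4} \cdot 40 = 10$)
$\left(-100\right) \left(-20\right) R{\left(-5,-3 \right)} = \left(-100\right) \left(-20\right) 10 = 2000 \cdot 10 = 20000$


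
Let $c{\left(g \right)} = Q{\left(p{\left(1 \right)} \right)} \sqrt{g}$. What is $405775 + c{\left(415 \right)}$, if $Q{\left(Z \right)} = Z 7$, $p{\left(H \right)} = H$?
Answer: $405775 + 7 \sqrt{415} \approx 4.0592 \cdot 10^{5}$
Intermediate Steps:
$Q{\left(Z \right)} = 7 Z$
$c{\left(g \right)} = 7 \sqrt{g}$ ($c{\left(g \right)} = 7 \cdot 1 \sqrt{g} = 7 \sqrt{g}$)
$405775 + c{\left(415 \right)} = 405775 + 7 \sqrt{415}$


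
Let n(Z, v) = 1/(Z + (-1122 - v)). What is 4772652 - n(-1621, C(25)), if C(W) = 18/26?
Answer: 170230951549/35668 ≈ 4.7727e+6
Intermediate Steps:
C(W) = 9/13 (C(W) = 18*(1/26) = 9/13)
n(Z, v) = 1/(-1122 + Z - v)
4772652 - n(-1621, C(25)) = 4772652 - (-1)/(1122 + 9/13 - 1*(-1621)) = 4772652 - (-1)/(1122 + 9/13 + 1621) = 4772652 - (-1)/35668/13 = 4772652 - (-1)*13/35668 = 4772652 - 1*(-13/35668) = 4772652 + 13/35668 = 170230951549/35668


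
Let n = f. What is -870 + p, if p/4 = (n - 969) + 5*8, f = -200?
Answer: -5386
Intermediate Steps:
n = -200
p = -4516 (p = 4*((-200 - 969) + 5*8) = 4*(-1169 + 40) = 4*(-1129) = -4516)
-870 + p = -870 - 4516 = -5386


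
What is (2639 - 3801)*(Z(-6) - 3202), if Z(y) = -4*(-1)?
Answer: 3716076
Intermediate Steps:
Z(y) = 4
(2639 - 3801)*(Z(-6) - 3202) = (2639 - 3801)*(4 - 3202) = -1162*(-3198) = 3716076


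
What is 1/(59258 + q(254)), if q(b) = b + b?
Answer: 1/59766 ≈ 1.6732e-5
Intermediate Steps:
q(b) = 2*b
1/(59258 + q(254)) = 1/(59258 + 2*254) = 1/(59258 + 508) = 1/59766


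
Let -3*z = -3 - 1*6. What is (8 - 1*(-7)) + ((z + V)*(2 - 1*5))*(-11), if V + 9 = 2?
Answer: -117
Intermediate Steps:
V = -7 (V = -9 + 2 = -7)
z = 3 (z = -(-3 - 1*6)/3 = -(-3 - 6)/3 = -⅓*(-9) = 3)
(8 - 1*(-7)) + ((z + V)*(2 - 1*5))*(-11) = (8 - 1*(-7)) + ((3 - 7)*(2 - 1*5))*(-11) = (8 + 7) - 4*(2 - 5)*(-11) = 15 - 4*(-3)*(-11) = 15 + 12*(-11) = 15 - 132 = -117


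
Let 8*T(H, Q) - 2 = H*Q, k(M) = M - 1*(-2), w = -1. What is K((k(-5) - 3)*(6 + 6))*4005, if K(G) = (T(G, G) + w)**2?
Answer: 26845198605/16 ≈ 1.6778e+9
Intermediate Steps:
k(M) = 2 + M (k(M) = M + 2 = 2 + M)
T(H, Q) = 1/4 + H*Q/8 (T(H, Q) = 1/4 + (H*Q)/8 = 1/4 + H*Q/8)
K(G) = (-3/4 + G**2/8)**2 (K(G) = ((1/4 + G*G/8) - 1)**2 = ((1/4 + G**2/8) - 1)**2 = (-3/4 + G**2/8)**2)
K((k(-5) - 3)*(6 + 6))*4005 = ((-6 + (((2 - 5) - 3)*(6 + 6))**2)**2/64)*4005 = ((-6 + ((-3 - 3)*12)**2)**2/64)*4005 = ((-6 + (-6*12)**2)**2/64)*4005 = ((-6 + (-72)**2)**2/64)*4005 = ((-6 + 5184)**2/64)*4005 = ((1/64)*5178**2)*4005 = ((1/64)*26811684)*4005 = (6702921/16)*4005 = 26845198605/16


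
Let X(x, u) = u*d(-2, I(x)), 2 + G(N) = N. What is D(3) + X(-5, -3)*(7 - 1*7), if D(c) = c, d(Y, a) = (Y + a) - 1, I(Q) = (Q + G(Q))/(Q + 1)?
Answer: 3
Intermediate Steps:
G(N) = -2 + N
I(Q) = (-2 + 2*Q)/(1 + Q) (I(Q) = (Q + (-2 + Q))/(Q + 1) = (-2 + 2*Q)/(1 + Q))
d(Y, a) = -1 + Y + a
X(x, u) = u*(-3 + 2*(-1 + x)/(1 + x)) (X(x, u) = u*(-1 - 2 + 2*(-1 + x)/(1 + x)) = u*(-3 + 2*(-1 + x)/(1 + x)))
D(3) + X(-5, -3)*(7 - 1*7) = 3 + (-1*(-3)*(5 - 5)/(1 - 5))*(7 - 1*7) = 3 + (-1*(-3)*0/(-4))*(7 - 7) = 3 - 1*(-3)*(-¼)*0*0 = 3 + 0*0 = 3 + 0 = 3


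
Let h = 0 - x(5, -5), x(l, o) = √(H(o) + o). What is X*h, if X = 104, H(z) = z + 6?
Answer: -208*I ≈ -208.0*I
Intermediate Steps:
H(z) = 6 + z
x(l, o) = √(6 + 2*o) (x(l, o) = √((6 + o) + o) = √(6 + 2*o))
h = -2*I (h = 0 - √(6 + 2*(-5)) = 0 - √(6 - 10) = 0 - √(-4) = 0 - 2*I = -2*I ≈ -2.0*I)
X*h = 104*(-2*I) = -208*I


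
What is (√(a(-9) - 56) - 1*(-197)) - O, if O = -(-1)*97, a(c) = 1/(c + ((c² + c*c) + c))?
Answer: 100 + I*√8063/12 ≈ 100.0 + 7.4828*I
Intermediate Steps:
a(c) = 1/(2*c + 2*c²) (a(c) = 1/(c + ((c² + c²) + c)) = 1/(c + (2*c² + c)) = 1/(c + (c + 2*c²)) = 1/(2*c + 2*c²))
O = 97 (O = -1*(-97) = 97)
(√(a(-9) - 56) - 1*(-197)) - O = (√((½)/(-9*(1 - 9)) - 56) - 1*(-197)) - 1*97 = (√((½)*(-⅑)/(-8) - 56) + 197) - 97 = (√((½)*(-⅑)*(-⅛) - 56) + 197) - 97 = (√(1/144 - 56) + 197) - 97 = (√(-8063/144) + 197) - 97 = (I*√8063/12 + 197) - 97 = (197 + I*√8063/12) - 97 = 100 + I*√8063/12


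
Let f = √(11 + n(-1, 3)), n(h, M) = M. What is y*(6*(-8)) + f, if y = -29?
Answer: 1392 + √14 ≈ 1395.7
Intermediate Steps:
f = √14 (f = √(11 + 3) = √14 ≈ 3.7417)
y*(6*(-8)) + f = -174*(-8) + √14 = -29*(-48) + √14 = 1392 + √14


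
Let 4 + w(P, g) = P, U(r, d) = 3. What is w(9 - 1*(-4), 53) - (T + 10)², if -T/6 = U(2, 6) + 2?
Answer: -391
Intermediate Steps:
w(P, g) = -4 + P
T = -30 (T = -6*(3 + 2) = -6*5 = -30)
w(9 - 1*(-4), 53) - (T + 10)² = (-4 + (9 - 1*(-4))) - (-30 + 10)² = (-4 + (9 + 4)) - 1*(-20)² = (-4 + 13) - 1*400 = 9 - 400 = -391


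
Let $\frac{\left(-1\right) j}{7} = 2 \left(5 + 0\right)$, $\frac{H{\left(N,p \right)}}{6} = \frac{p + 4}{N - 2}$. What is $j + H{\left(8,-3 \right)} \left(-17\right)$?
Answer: $-87$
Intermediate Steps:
$H{\left(N,p \right)} = \frac{6 \left(4 + p\right)}{-2 + N}$ ($H{\left(N,p \right)} = 6 \frac{p + 4}{N - 2} = 6 \frac{4 + p}{-2 + N} = \frac{6 \left(4 + p\right)}{-2 + N}$)
$j = -70$ ($j = - 7 \cdot 2 \left(5 + 0\right) = - 7 \cdot 2 \cdot 5 = \left(-7\right) 10 = -70$)
$j + H{\left(8,-3 \right)} \left(-17\right) = -70 + \frac{6 \left(4 - 3\right)}{-2 + 8} \left(-17\right) = -70 + 6 \cdot \frac{1}{6} \cdot 1 \left(-17\right) = -70 + 1 \left(-17\right) = -70 - 17 = -87$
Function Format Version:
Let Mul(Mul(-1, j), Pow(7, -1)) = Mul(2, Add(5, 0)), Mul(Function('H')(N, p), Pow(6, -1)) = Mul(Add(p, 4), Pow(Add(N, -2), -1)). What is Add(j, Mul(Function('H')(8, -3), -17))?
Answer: -87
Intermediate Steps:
Function('H')(N, p) = Mul(6, Pow(Add(-2, N), -1), Add(4, p)) (Function('H')(N, p) = Mul(6, Mul(Add(p, 4), Pow(Add(N, -2), -1))) = Mul(6, Mul(Add(4, p), Pow(Add(-2, N), -1))) = Mul(6, Mul(Pow(Add(-2, N), -1), Add(4, p))) = Mul(6, Pow(Add(-2, N), -1), Add(4, p)))
j = -70 (j = Mul(-7, Mul(2, Add(5, 0))) = Mul(-7, Mul(2, 5)) = Mul(-7, 10) = -70)
Add(j, Mul(Function('H')(8, -3), -17)) = Add(-70, Mul(Mul(6, Pow(Add(-2, 8), -1), Add(4, -3)), -17)) = Add(-70, Mul(Mul(6, Pow(6, -1), 1), -17)) = Add(-70, Mul(Mul(6, Rational(1, 6), 1), -17)) = Add(-70, Mul(1, -17)) = Add(-70, -17) = -87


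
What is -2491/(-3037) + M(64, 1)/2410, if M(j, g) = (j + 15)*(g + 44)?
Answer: 3359969/1463834 ≈ 2.2953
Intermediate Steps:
M(j, g) = (15 + j)*(44 + g)
-2491/(-3037) + M(64, 1)/2410 = -2491/(-3037) + (660 + 15*1 + 44*64 + 1*64)/2410 = -2491*(-1/3037) + (660 + 15 + 2816 + 64)*(1/2410) = 2491/3037 + 3555*(1/2410) = 2491/3037 + 711/482 = 3359969/1463834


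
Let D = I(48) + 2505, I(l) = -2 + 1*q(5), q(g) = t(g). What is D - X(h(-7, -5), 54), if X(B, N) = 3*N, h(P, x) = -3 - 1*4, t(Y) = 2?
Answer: 2343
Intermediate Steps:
q(g) = 2
h(P, x) = -7 (h(P, x) = -3 - 4 = -7)
I(l) = 0 (I(l) = -2 + 1*2 = -2 + 2 = 0)
D = 2505 (D = 0 + 2505 = 2505)
D - X(h(-7, -5), 54) = 2505 - 3*54 = 2505 - 1*162 = 2505 - 162 = 2343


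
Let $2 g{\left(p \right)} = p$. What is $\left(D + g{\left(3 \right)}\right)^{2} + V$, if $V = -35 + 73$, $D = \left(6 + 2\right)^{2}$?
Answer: $\frac{17313}{4} \approx 4328.3$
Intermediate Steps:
$g{\left(p \right)} = \frac{p}{2}$
$D = 64$ ($D = 8^{2} = 64$)
$V = 38$
$\left(D + g{\left(3 \right)}\right)^{2} + V = \left(64 + \frac{1}{2} \cdot 3\right)^{2} + 38 = \left(64 + \frac{3}{2}\right)^{2} + 38 = \left(\frac{131}{2}\right)^{2} + 38 = \frac{17161}{4} + 38 = \frac{17313}{4}$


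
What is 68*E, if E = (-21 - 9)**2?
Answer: 61200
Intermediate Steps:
E = 900 (E = (-30)**2 = 900)
68*E = 68*900 = 61200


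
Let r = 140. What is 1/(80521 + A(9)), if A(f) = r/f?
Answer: 9/724829 ≈ 1.2417e-5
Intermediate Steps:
A(f) = 140/f
1/(80521 + A(9)) = 1/(80521 + 140/9) = 1/(724829/9) = 9/724829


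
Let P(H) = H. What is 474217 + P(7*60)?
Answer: 474637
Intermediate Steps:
474217 + P(7*60) = 474217 + 7*60 = 474217 + 420 = 474637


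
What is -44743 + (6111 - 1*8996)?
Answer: -47628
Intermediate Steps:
-44743 + (6111 - 1*8996) = -44743 + (6111 - 8996) = -44743 - 2885 = -47628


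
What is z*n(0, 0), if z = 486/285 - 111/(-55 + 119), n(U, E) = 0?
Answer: 0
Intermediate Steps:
z = -177/6080 (z = 486*(1/285) - 111/64 = 162/95 - 111*1/64 = 162/95 - 111/64 = -177/6080 ≈ -0.029112)
z*n(0, 0) = -177/6080*0 = 0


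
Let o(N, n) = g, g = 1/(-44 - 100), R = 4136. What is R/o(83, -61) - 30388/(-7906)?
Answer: -2354328358/3953 ≈ -5.9558e+5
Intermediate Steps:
g = -1/144 (g = 1/(-144) = -1/144 ≈ -0.0069444)
o(N, n) = -1/144
R/o(83, -61) - 30388/(-7906) = 4136/(-1/144) - 30388/(-7906) = 4136*(-144) - 30388*(-1/7906) = -595584 + 15194/3953 = -2354328358/3953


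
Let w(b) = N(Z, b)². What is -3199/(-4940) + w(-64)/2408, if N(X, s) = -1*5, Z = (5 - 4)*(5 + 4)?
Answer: 1956673/2973880 ≈ 0.65795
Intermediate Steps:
Z = 9 (Z = 1*9 = 9)
N(X, s) = -5
w(b) = 25 (w(b) = (-5)² = 25)
-3199/(-4940) + w(-64)/2408 = -3199/(-4940) + 25/2408 = -3199*(-1/4940) + 25*(1/2408) = 3199/4940 + 25/2408 = 1956673/2973880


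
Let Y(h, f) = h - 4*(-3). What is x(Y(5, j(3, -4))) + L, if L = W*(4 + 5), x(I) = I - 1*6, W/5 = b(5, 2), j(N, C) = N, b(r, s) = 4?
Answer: 191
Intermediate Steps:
W = 20 (W = 5*4 = 20)
Y(h, f) = 12 + h (Y(h, f) = h + 12 = 12 + h)
x(I) = -6 + I (x(I) = I - 6 = -6 + I)
L = 180 (L = 20*(4 + 5) = 20*9 = 180)
x(Y(5, j(3, -4))) + L = (-6 + (12 + 5)) + 180 = (-6 + 17) + 180 = 11 + 180 = 191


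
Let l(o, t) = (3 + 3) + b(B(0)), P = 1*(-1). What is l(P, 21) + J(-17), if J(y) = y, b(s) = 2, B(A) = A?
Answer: -9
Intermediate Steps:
P = -1
l(o, t) = 8 (l(o, t) = (3 + 3) + 2 = 6 + 2 = 8)
l(P, 21) + J(-17) = 8 - 17 = -9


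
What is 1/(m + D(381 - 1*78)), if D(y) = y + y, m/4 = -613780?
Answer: -1/2454514 ≈ -4.0741e-7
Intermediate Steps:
m = -2455120 (m = 4*(-613780) = -2455120)
D(y) = 2*y
1/(m + D(381 - 1*78)) = 1/(-2455120 + 2*(381 - 1*78)) = 1/(-2455120 + 2*(381 - 78)) = 1/(-2455120 + 2*303) = 1/(-2455120 + 606) = 1/(-2454514) = -1/2454514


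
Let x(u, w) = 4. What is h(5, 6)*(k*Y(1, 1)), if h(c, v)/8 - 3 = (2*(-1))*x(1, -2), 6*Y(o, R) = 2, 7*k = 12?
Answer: -160/7 ≈ -22.857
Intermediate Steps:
k = 12/7 (k = (⅐)*12 = 12/7 ≈ 1.7143)
Y(o, R) = ⅓ (Y(o, R) = (⅙)*2 = ⅓)
h(c, v) = -40 (h(c, v) = 24 + 8*((2*(-1))*4) = 24 + 8*(-2*4) = 24 + 8*(-8) = 24 - 64 = -40)
h(5, 6)*(k*Y(1, 1)) = -480/(7*3) = -40*4/7 = -160/7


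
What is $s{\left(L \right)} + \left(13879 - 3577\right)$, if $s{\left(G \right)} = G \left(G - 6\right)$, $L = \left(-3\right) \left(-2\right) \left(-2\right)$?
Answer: $10518$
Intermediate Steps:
$L = -12$ ($L = 6 \left(-2\right) = -12$)
$s{\left(G \right)} = G \left(-6 + G\right)$
$s{\left(L \right)} + \left(13879 - 3577\right) = - 12 \left(-6 - 12\right) + \left(13879 - 3577\right) = \left(-12\right) \left(-18\right) + 10302 = 216 + 10302 = 10518$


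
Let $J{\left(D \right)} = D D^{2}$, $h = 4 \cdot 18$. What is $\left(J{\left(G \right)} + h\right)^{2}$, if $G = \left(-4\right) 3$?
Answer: $2742336$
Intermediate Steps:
$G = -12$
$h = 72$
$J{\left(D \right)} = D^{3}$
$\left(J{\left(G \right)} + h\right)^{2} = \left(\left(-12\right)^{3} + 72\right)^{2} = \left(-1728 + 72\right)^{2} = \left(-1656\right)^{2} = 2742336$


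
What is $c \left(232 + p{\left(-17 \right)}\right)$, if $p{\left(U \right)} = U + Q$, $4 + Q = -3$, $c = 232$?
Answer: $48256$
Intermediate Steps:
$Q = -7$ ($Q = -4 - 3 = -7$)
$p{\left(U \right)} = -7 + U$ ($p{\left(U \right)} = U - 7 = -7 + U$)
$c \left(232 + p{\left(-17 \right)}\right) = 232 \left(232 - 24\right) = 232 \cdot 208 = 48256$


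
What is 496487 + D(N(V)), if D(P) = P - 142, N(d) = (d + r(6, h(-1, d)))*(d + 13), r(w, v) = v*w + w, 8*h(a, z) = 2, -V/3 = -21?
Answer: 501703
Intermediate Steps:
V = 63 (V = -3*(-21) = 63)
h(a, z) = 1/4 (h(a, z) = (1/8)*2 = 1/4)
r(w, v) = w + v*w
N(d) = (13 + d)*(15/2 + d) (N(d) = (d + 6*(1 + 1/4))*(d + 13) = (d + 6*(5/4))*(13 + d) = (d + 15/2)*(13 + d) = (15/2 + d)*(13 + d) = (13 + d)*(15/2 + d))
D(P) = -142 + P
496487 + D(N(V)) = 496487 + (-142 + (195/2 + 63**2 + (41/2)*63)) = 496487 + (-142 + (195/2 + 3969 + 2583/2)) = 496487 + (-142 + 5358) = 496487 + 5216 = 501703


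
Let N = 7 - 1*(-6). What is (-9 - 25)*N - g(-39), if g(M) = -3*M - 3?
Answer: -556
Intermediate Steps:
N = 13 (N = 7 + 6 = 13)
g(M) = -3 - 3*M
(-9 - 25)*N - g(-39) = (-9 - 25)*13 - (-3 - 3*(-39)) = -34*13 - (-3 + 117) = -442 - 1*114 = -442 - 114 = -556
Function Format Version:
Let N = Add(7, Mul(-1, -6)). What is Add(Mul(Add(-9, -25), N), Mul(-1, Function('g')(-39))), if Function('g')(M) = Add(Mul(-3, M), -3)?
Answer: -556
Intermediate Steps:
N = 13 (N = Add(7, 6) = 13)
Function('g')(M) = Add(-3, Mul(-3, M))
Add(Mul(Add(-9, -25), N), Mul(-1, Function('g')(-39))) = Add(Mul(Add(-9, -25), 13), Mul(-1, Add(-3, Mul(-3, -39)))) = Add(Mul(-34, 13), Mul(-1, Add(-3, 117))) = Add(-442, Mul(-1, 114)) = Add(-442, -114) = -556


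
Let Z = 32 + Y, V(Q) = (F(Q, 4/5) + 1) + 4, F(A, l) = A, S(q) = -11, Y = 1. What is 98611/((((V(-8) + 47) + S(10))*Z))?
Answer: 98611/1089 ≈ 90.552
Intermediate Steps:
V(Q) = 5 + Q (V(Q) = (Q + 1) + 4 = (1 + Q) + 4 = 5 + Q)
Z = 33 (Z = 32 + 1 = 33)
98611/((((V(-8) + 47) + S(10))*Z)) = 98611/(((((5 - 8) + 47) - 11)*33)) = 98611/((((-3 + 47) - 11)*33)) = 98611/(((44 - 11)*33)) = 98611/((33*33)) = 98611/1089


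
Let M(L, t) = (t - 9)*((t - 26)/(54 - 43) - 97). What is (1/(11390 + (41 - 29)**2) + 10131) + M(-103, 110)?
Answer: 140230383/126874 ≈ 1105.3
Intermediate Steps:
M(L, t) = (-9 + t)*(-1093/11 + t/11) (M(L, t) = (-9 + t)*((-26 + t)/11 - 97) = (-9 + t)*((-26 + t)*(1/11) - 97) = (-9 + t)*((-26/11 + t/11) - 97) = (-9 + t)*(-1093/11 + t/11))
(1/(11390 + (41 - 29)**2) + 10131) + M(-103, 110) = (1/(11390 + (41 - 29)**2) + 10131) + (9837/11 - 1102/11*110 + (1/11)*110**2) = (1/(11390 + 12**2) + 10131) + (9837/11 - 11020 + (1/11)*12100) = (1/(11390 + 144) + 10131) + (9837/11 - 11020 + 1100) = (1/11534 + 10131) - 99283/11 = 116850955/11534 - 99283/11 = 140230383/126874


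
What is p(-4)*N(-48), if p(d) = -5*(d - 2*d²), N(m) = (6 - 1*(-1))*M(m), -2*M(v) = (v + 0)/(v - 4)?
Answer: -7560/13 ≈ -581.54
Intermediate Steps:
M(v) = -v/(2*(-4 + v)) (M(v) = -(v + 0)/(2*(v - 4)) = -v/(2*(-4 + v)))
N(m) = -7*m/(-8 + 2*m) (N(m) = (6 - 1*(-1))*(-m/(-8 + 2*m)) = (6 + 1)*(-m/(-8 + 2*m)) = 7*(-m/(-8 + 2*m)) = -7*m/(-8 + 2*m))
p(d) = -5*d + 10*d²
p(-4)*N(-48) = (5*(-4)*(-1 + 2*(-4)))*(-7*(-48)/(-8 + 2*(-48))) = (5*(-4)*(-1 - 8))*(-7*(-48)/(-8 - 96)) = (5*(-4)*(-9))*(-7*(-48)/(-104)) = 180*(-7*(-48)*(-1/104)) = 180*(-42/13) = -7560/13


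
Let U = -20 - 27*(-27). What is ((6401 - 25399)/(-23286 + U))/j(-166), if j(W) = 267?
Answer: 18998/6028059 ≈ 0.0031516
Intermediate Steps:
U = 709 (U = -20 + 729 = 709)
((6401 - 25399)/(-23286 + U))/j(-166) = ((6401 - 25399)/(-23286 + 709))/267 = -18998/(-22577)*(1/267) = -18998*(-1/22577)*(1/267) = (18998/22577)*(1/267) = 18998/6028059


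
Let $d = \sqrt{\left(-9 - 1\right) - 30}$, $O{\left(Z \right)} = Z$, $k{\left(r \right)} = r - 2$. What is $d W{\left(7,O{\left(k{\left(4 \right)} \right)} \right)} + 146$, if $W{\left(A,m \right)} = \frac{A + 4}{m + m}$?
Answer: $146 + \frac{11 i \sqrt{10}}{2} \approx 146.0 + 17.393 i$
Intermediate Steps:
$k{\left(r \right)} = -2 + r$
$W{\left(A,m \right)} = \frac{4 + A}{2 m}$
$d = 2 i \sqrt{10}$ ($d = \sqrt{-10 - 30} = \sqrt{-40} = 2 i \sqrt{10} \approx 6.3246 i$)
$d W{\left(7,O{\left(k{\left(4 \right)} \right)} \right)} + 146 = 2 i \sqrt{10} \frac{4 + 7}{2 \left(-2 + 4\right)} + 146 = 2 i \sqrt{10} \cdot \frac{1}{2} \cdot \frac{1}{2} \cdot 11 + 146 = 2 i \sqrt{10} \cdot \frac{11}{4} + 146 = \frac{11 i \sqrt{10}}{2} + 146 = 146 + \frac{11 i \sqrt{10}}{2}$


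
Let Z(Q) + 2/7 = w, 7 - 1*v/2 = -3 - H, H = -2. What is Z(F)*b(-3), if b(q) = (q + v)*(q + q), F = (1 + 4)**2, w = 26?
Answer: -14040/7 ≈ -2005.7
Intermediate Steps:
v = 16 (v = 14 - 2*(-3 - 1*(-2)) = 14 - 2*(-3 + 2) = 14 - 2*(-1) = 14 + 2 = 16)
F = 25 (F = 5**2 = 25)
Z(Q) = 180/7 (Z(Q) = -2/7 + 26 = 180/7)
b(q) = 2*q*(16 + q) (b(q) = (q + 16)*(q + q) = (16 + q)*(2*q) = 2*q*(16 + q))
Z(F)*b(-3) = 180*(2*(-3)*(16 - 3))/7 = 180*(2*(-3)*13)/7 = (180/7)*(-78) = -14040/7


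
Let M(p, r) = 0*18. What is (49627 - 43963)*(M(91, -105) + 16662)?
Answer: 94373568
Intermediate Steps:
M(p, r) = 0
(49627 - 43963)*(M(91, -105) + 16662) = (49627 - 43963)*(0 + 16662) = 5664*16662 = 94373568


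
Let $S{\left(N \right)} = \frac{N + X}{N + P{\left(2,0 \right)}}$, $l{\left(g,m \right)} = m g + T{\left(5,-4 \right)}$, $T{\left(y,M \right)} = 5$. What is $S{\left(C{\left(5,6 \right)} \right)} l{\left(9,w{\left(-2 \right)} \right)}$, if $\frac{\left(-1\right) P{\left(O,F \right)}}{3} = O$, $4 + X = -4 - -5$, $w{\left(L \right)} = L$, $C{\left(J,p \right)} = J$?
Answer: $26$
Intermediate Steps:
$X = -3$ ($X = -4 - -1 = -4 + \left(-4 + 5\right) = -4 + 1 = -3$)
$P{\left(O,F \right)} = - 3 O$
$l{\left(g,m \right)} = 5 + g m$ ($l{\left(g,m \right)} = m g + 5 = g m + 5 = 5 + g m$)
$S{\left(N \right)} = \frac{-3 + N}{-6 + N}$ ($S{\left(N \right)} = \frac{N - 3}{N - 6} = \frac{-3 + N}{N - 6} = \frac{-3 + N}{-6 + N}$)
$S{\left(C{\left(5,6 \right)} \right)} l{\left(9,w{\left(-2 \right)} \right)} = \frac{-3 + 5}{-6 + 5} \left(5 + 9 \left(-2\right)\right) = \frac{1}{-1} \cdot 2 \left(5 - 18\right) = \left(-1\right) 2 \left(-13\right) = \left(-2\right) \left(-13\right) = 26$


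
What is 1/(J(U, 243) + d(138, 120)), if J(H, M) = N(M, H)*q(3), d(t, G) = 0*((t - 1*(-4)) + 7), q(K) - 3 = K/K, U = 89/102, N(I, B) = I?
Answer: 1/972 ≈ 0.0010288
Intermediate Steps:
U = 89/102 (U = 89*(1/102) = 89/102 ≈ 0.87255)
q(K) = 4 (q(K) = 3 + K/K = 3 + 1 = 4)
d(t, G) = 0 (d(t, G) = 0*((t + 4) + 7) = 0*((4 + t) + 7) = 0*(11 + t) = 0)
J(H, M) = 4*M (J(H, M) = M*4 = 4*M)
1/(J(U, 243) + d(138, 120)) = 1/(4*243 + 0) = 1/(972 + 0) = 1/972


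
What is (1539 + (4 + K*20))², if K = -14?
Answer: 1595169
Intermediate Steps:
(1539 + (4 + K*20))² = (1539 + (4 - 14*20))² = (1539 + (4 - 280))² = (1539 - 276)² = 1263² = 1595169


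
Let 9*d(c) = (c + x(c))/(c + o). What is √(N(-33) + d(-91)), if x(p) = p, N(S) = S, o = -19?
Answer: 2*I*√223355/165 ≈ 5.7285*I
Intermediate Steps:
d(c) = 2*c/(9*(-19 + c)) (d(c) = ((c + c)/(c - 19))/9 = ((2*c)/(-19 + c))/9 = (2*c/(-19 + c))/9 = 2*c/(9*(-19 + c)))
√(N(-33) + d(-91)) = √(-33 + (2/9)*(-91)/(-19 - 91)) = √(-33 + (2/9)*(-91)/(-110)) = √(-33 + (2/9)*(-91)*(-1/110)) = √(-33 + 91/495) = √(-16244/495) = 2*I*√223355/165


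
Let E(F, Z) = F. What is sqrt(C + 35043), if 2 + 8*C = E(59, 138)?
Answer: sqrt(560802)/4 ≈ 187.22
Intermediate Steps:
C = 57/8 (C = -1/4 + (1/8)*59 = -1/4 + 59/8 = 57/8 ≈ 7.1250)
sqrt(C + 35043) = sqrt(57/8 + 35043) = sqrt(280401/8) = sqrt(560802)/4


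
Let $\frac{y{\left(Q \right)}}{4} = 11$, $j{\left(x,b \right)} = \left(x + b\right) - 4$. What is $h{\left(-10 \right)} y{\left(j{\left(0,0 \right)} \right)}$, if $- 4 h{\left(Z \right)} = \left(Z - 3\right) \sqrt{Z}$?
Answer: $143 i \sqrt{10} \approx 452.21 i$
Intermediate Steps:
$j{\left(x,b \right)} = -4 + b + x$ ($j{\left(x,b \right)} = \left(b + x\right) - 4 = -4 + b + x$)
$h{\left(Z \right)} = - \frac{\sqrt{Z} \left(-3 + Z\right)}{4}$ ($h{\left(Z \right)} = - \frac{\left(Z - 3\right) \sqrt{Z}}{4} = - \frac{\left(-3 + Z\right) \sqrt{Z}}{4} = - \frac{\sqrt{Z} \left(-3 + Z\right)}{4}$)
$y{\left(Q \right)} = 44$ ($y{\left(Q \right)} = 4 \cdot 11 = 44$)
$h{\left(-10 \right)} y{\left(j{\left(0,0 \right)} \right)} = \frac{\sqrt{-10} \left(3 - -10\right)}{4} \cdot 44 = \frac{i \sqrt{10} \left(3 + 10\right)}{4} \cdot 44 = \frac{1}{4} i \sqrt{10} \cdot 13 \cdot 44 = \frac{13 i \sqrt{10}}{4} \cdot 44 = 143 i \sqrt{10}$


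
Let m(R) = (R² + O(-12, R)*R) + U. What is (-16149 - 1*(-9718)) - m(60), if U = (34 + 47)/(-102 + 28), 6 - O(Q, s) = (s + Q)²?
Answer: 9460907/74 ≈ 1.2785e+5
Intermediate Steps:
O(Q, s) = 6 - (Q + s)² (O(Q, s) = 6 - (s + Q)² = 6 - (Q + s)²)
U = -81/74 (U = 81/(-74) = 81*(-1/74) = -81/74 ≈ -1.0946)
m(R) = -81/74 + R² + R*(6 - (-12 + R)²) (m(R) = (R² + (6 - (-12 + R)²)*R) - 81/74 = (R² + R*(6 - (-12 + R)²)) - 81/74 = -81/74 + R² + R*(6 - (-12 + R)²))
(-16149 - 1*(-9718)) - m(60) = (-16149 - 1*(-9718)) - (-81/74 - 1*60³ - 138*60 + 25*60²) = (-16149 + 9718) - (-81/74 - 1*216000 - 8280 + 25*3600) = -6431 - (-81/74 - 216000 - 8280 + 90000) = -6431 - 1*(-9936801/74) = -6431 + 9936801/74 = 9460907/74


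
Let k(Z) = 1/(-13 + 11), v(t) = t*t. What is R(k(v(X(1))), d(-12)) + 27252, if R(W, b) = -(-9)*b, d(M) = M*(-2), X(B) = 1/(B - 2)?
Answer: 27468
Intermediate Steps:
X(B) = 1/(-2 + B)
v(t) = t**2
k(Z) = -1/2 (k(Z) = 1/(-2) = -1/2)
d(M) = -2*M
R(W, b) = 9*b
R(k(v(X(1))), d(-12)) + 27252 = 9*(-2*(-12)) + 27252 = 9*24 + 27252 = 216 + 27252 = 27468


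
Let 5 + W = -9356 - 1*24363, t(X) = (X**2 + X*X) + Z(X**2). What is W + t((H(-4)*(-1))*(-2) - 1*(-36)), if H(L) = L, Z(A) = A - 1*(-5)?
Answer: -31367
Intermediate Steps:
Z(A) = 5 + A (Z(A) = A + 5 = 5 + A)
t(X) = 5 + 3*X**2 (t(X) = (X**2 + X*X) + (5 + X**2) = (X**2 + X**2) + (5 + X**2) = 2*X**2 + (5 + X**2) = 5 + 3*X**2)
W = -33724 (W = -5 + (-9356 - 1*24363) = -5 + (-9356 - 24363) = -5 - 33719 = -33724)
W + t((H(-4)*(-1))*(-2) - 1*(-36)) = -33724 + (5 + 3*(-4*(-1)*(-2) - 1*(-36))**2) = -33724 + (5 + 3*(4*(-2) + 36)**2) = -33724 + (5 + 3*(-8 + 36)**2) = -33724 + (5 + 3*28**2) = -33724 + (5 + 3*784) = -33724 + (5 + 2352) = -33724 + 2357 = -31367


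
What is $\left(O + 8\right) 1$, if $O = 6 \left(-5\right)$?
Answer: $-22$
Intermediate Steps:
$O = -30$
$\left(O + 8\right) 1 = \left(-30 + 8\right) 1 = \left(-22\right) 1 = -22$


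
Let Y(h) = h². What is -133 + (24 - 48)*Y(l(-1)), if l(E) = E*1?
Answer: -157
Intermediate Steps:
l(E) = E
-133 + (24 - 48)*Y(l(-1)) = -133 + (24 - 48)*(-1)² = -133 - 24*1 = -133 - 24 = -157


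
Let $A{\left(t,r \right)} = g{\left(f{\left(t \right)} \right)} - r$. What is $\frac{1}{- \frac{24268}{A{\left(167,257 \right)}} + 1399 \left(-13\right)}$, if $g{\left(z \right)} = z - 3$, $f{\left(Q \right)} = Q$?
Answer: $- \frac{93}{1667123} \approx -5.5785 \cdot 10^{-5}$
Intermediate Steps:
$g{\left(z \right)} = -3 + z$ ($g{\left(z \right)} = z - 3 = -3 + z$)
$A{\left(t,r \right)} = -3 + t - r$ ($A{\left(t,r \right)} = \left(-3 + t\right) - r = -3 + t - r$)
$\frac{1}{- \frac{24268}{A{\left(167,257 \right)}} + 1399 \left(-13\right)} = \frac{1}{- \frac{24268}{-3 + 167 - 257} + 1399 \left(-13\right)} = \frac{1}{- \frac{24268}{-3 + 167 - 257} - 18187} = \frac{1}{- \frac{24268}{-93} - 18187} = \frac{1}{\left(-24268\right) \left(- \frac{1}{93}\right) - 18187} = \frac{1}{\frac{24268}{93} - 18187} = \frac{1}{- \frac{1667123}{93}} = - \frac{93}{1667123}$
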